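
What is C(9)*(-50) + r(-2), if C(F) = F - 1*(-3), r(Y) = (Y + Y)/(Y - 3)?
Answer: -2996/5 ≈ -599.20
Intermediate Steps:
r(Y) = 2*Y/(-3 + Y) (r(Y) = (2*Y)/(-3 + Y) = 2*Y/(-3 + Y))
C(F) = 3 + F (C(F) = F + 3 = 3 + F)
C(9)*(-50) + r(-2) = (3 + 9)*(-50) + 2*(-2)/(-3 - 2) = 12*(-50) + 2*(-2)/(-5) = -600 + 2*(-2)*(-⅕) = -600 + ⅘ = -2996/5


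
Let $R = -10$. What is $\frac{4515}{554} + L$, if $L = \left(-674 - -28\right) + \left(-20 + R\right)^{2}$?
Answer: $\frac{145231}{554} \approx 262.15$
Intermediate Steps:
$L = 254$ ($L = \left(-674 - -28\right) + \left(-20 - 10\right)^{2} = \left(-674 + 28\right) + \left(-30\right)^{2} = -646 + 900 = 254$)
$\frac{4515}{554} + L = \frac{4515}{554} + 254 = \frac{145231}{554}$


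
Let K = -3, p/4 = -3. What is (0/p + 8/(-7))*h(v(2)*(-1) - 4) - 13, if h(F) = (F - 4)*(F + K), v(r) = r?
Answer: -811/7 ≈ -115.86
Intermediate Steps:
p = -12 (p = 4*(-3) = -12)
h(F) = (-4 + F)*(-3 + F) (h(F) = (F - 4)*(F - 3) = (-4 + F)*(-3 + F))
(0/p + 8/(-7))*h(v(2)*(-1) - 4) - 13 = (0/(-12) + 8/(-7))*(12 + (2*(-1) - 4)² - 7*(2*(-1) - 4)) - 13 = (0*(-1/12) + 8*(-⅐))*(12 + (-2 - 4)² - 7*(-2 - 4)) - 13 = (0 - 8/7)*(12 + (-6)² - 7*(-6)) - 13 = -8*(12 + 36 + 42)/7 - 13 = -8/7*90 - 13 = -720/7 - 13 = -811/7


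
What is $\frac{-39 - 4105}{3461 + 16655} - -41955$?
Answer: $\frac{210990659}{5029} \approx 41955.0$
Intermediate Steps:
$\frac{-39 - 4105}{3461 + 16655} - -41955 = - \frac{4144}{20116} + 41955 = \left(-4144\right) \frac{1}{20116} + 41955 = - \frac{1036}{5029} + 41955 = \frac{210990659}{5029}$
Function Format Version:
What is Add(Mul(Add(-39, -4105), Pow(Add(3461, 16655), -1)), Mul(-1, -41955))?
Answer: Rational(210990659, 5029) ≈ 41955.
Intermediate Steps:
Add(Mul(Add(-39, -4105), Pow(Add(3461, 16655), -1)), Mul(-1, -41955)) = Add(Mul(-4144, Pow(20116, -1)), 41955) = Add(Mul(-4144, Rational(1, 20116)), 41955) = Add(Rational(-1036, 5029), 41955) = Rational(210990659, 5029)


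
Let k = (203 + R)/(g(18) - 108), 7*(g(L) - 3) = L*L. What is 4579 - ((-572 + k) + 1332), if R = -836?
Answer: 521726/137 ≈ 3808.2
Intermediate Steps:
g(L) = 3 + L**2/7 (g(L) = 3 + (L*L)/7 = 3 + L**2/7)
k = 1477/137 (k = (203 - 836)/((3 + (1/7)*18**2) - 108) = -633/((3 + (1/7)*324) - 108) = -633/((3 + 324/7) - 108) = -633/(345/7 - 108) = -633/(-411/7) = -633*(-7/411) = 1477/137 ≈ 10.781)
4579 - ((-572 + k) + 1332) = 4579 - ((-572 + 1477/137) + 1332) = 4579 - (-76887/137 + 1332) = 4579 - 1*105597/137 = 4579 - 105597/137 = 521726/137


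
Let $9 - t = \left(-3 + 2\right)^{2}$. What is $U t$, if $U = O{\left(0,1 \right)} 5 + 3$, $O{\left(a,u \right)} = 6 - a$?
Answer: $264$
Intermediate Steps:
$t = 8$ ($t = 9 - \left(-3 + 2\right)^{2} = 9 - \left(-1\right)^{2} = 9 - 1 = 8$)
$U = 33$ ($U = \left(6 - 0\right) 5 + 3 = \left(6 + 0\right) 5 + 3 = 6 \cdot 5 + 3 = 30 + 3 = 33$)
$U t = 33 \cdot 8 = 264$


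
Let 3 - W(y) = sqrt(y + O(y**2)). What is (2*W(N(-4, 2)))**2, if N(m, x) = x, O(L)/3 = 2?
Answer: 68 - 48*sqrt(2) ≈ 0.11775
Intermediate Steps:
O(L) = 6 (O(L) = 3*2 = 6)
W(y) = 3 - sqrt(6 + y) (W(y) = 3 - sqrt(y + 6) = 3 - sqrt(6 + y))
(2*W(N(-4, 2)))**2 = (2*(3 - sqrt(6 + 2)))**2 = (2*(3 - sqrt(8)))**2 = (2*(3 - 2*sqrt(2)))**2 = (6 - 4*sqrt(2))**2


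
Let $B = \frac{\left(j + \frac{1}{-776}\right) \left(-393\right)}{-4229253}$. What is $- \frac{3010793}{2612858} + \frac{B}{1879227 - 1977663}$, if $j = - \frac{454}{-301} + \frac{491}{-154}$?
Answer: $- \frac{6626483996286600041275}{5750664939574872981664} \approx -1.1523$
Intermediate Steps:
$j = - \frac{11125}{6622}$ ($j = \left(-454\right) \left(- \frac{1}{301}\right) + 491 \left(- \frac{1}{154}\right) = \frac{454}{301} - \frac{491}{154} = - \frac{11125}{6622} \approx -1.68$)
$B = - \frac{20959083}{134152740568}$ ($B = \frac{\left(- \frac{11125}{6622} + \frac{1}{-776}\right) \left(-393\right)}{-4229253} = \left(- \frac{11125}{6622} - \frac{1}{776}\right) \left(-393\right) \left(- \frac{1}{4229253}\right) = \left(- \frac{4319811}{2569336}\right) \left(-393\right) \left(- \frac{1}{4229253}\right) = \frac{1697685723}{2569336} \left(- \frac{1}{4229253}\right) = - \frac{20959083}{134152740568} \approx -0.00015623$)
$- \frac{3010793}{2612858} + \frac{B}{1879227 - 1977663} = - \frac{3010793}{2612858} - \frac{20959083}{134152740568 \left(1879227 - 1977663\right)} = \left(-3010793\right) \frac{1}{2612858} - \frac{20959083}{134152740568 \left(1879227 - 1977663\right)} = - \frac{3010793}{2612858} - \frac{20959083}{134152740568 \left(-98436\right)} = - \frac{3010793}{2612858} - - \frac{6986361}{4401819723517216} = - \frac{3010793}{2612858} + \frac{6986361}{4401819723517216} = - \frac{6626483996286600041275}{5750664939574872981664}$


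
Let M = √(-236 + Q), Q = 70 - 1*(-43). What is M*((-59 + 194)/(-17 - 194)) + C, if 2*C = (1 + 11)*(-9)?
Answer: -54 - 135*I*√123/211 ≈ -54.0 - 7.0958*I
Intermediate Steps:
Q = 113 (Q = 70 + 43 = 113)
C = -54 (C = ((1 + 11)*(-9))/2 = (12*(-9))/2 = (½)*(-108) = -54)
M = I*√123 (M = √(-236 + 113) = √(-123) = I*√123 ≈ 11.091*I)
M*((-59 + 194)/(-17 - 194)) + C = (I*√123)*((-59 + 194)/(-17 - 194)) - 54 = (I*√123)*(135/(-211)) - 54 = (I*√123)*(135*(-1/211)) - 54 = (I*√123)*(-135/211) - 54 = -135*I*√123/211 - 54 = -54 - 135*I*√123/211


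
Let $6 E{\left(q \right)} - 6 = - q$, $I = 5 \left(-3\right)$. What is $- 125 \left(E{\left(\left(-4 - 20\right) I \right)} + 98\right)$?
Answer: $-4875$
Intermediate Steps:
$I = -15$
$E{\left(q \right)} = 1 - \frac{q}{6}$ ($E{\left(q \right)} = 1 + \frac{\left(-1\right) q}{6} = 1 - \frac{q}{6}$)
$- 125 \left(E{\left(\left(-4 - 20\right) I \right)} + 98\right) = - 125 \left(\left(1 - \frac{\left(-4 - 20\right) \left(-15\right)}{6}\right) + 98\right) = - 125 \left(\left(1 - \frac{\left(-24\right) \left(-15\right)}{6}\right) + 98\right) = - 125 \left(\left(1 - 60\right) + 98\right) = - 125 \left(-59 + 98\right) = \left(-125\right) 39 = -4875$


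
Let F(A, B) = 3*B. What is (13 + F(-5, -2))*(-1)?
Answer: -7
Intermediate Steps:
(13 + F(-5, -2))*(-1) = (13 + 3*(-2))*(-1) = (13 - 6)*(-1) = 7*(-1) = -7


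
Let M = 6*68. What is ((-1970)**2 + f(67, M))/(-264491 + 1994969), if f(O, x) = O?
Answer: 3880967/1730478 ≈ 2.2427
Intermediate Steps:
M = 408
((-1970)**2 + f(67, M))/(-264491 + 1994969) = ((-1970)**2 + 67)/(-264491 + 1994969) = (3880900 + 67)/1730478 = 3880967*(1/1730478) = 3880967/1730478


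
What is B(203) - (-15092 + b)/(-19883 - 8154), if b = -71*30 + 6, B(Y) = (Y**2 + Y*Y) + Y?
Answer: 2316427761/28037 ≈ 82620.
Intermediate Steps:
B(Y) = Y + 2*Y**2 (B(Y) = (Y**2 + Y**2) + Y = 2*Y**2 + Y = Y + 2*Y**2)
b = -2124 (b = -2130 + 6 = -2124)
B(203) - (-15092 + b)/(-19883 - 8154) = 203*(1 + 2*203) - (-15092 - 2124)/(-19883 - 8154) = 203*(1 + 406) - (-17216)/(-28037) = 203*407 - (-17216)*(-1)/28037 = 82621 - 1*17216/28037 = 82621 - 17216/28037 = 2316427761/28037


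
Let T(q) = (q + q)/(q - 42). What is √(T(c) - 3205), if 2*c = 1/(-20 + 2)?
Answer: I*√7336783619/1513 ≈ 56.613*I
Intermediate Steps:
c = -1/36 (c = 1/(2*(-20 + 2)) = (½)/(-18) = (½)*(-1/18) = -1/36 ≈ -0.027778)
T(q) = 2*q/(-42 + q) (T(q) = (2*q)/(-42 + q) = 2*q/(-42 + q))
√(T(c) - 3205) = √(2*(-1/36)/(-42 - 1/36) - 3205) = √(2*(-1/36)/(-1513/36) - 3205) = √(2*(-1/36)*(-36/1513) - 3205) = √(2/1513 - 3205) = √(-4849163/1513) = I*√7336783619/1513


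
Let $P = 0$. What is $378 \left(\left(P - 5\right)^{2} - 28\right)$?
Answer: $-1134$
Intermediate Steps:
$378 \left(\left(P - 5\right)^{2} - 28\right) = 378 \left(\left(0 - 5\right)^{2} - 28\right) = 378 \left(\left(-5\right)^{2} - 28\right) = 378 \left(25 - 28\right) = 378 \left(-3\right) = -1134$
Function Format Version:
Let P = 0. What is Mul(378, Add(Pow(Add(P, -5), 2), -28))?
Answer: -1134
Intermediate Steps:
Mul(378, Add(Pow(Add(P, -5), 2), -28)) = Mul(378, Add(Pow(Add(0, -5), 2), -28)) = Mul(378, Add(Pow(-5, 2), -28)) = Mul(378, Add(25, -28)) = Mul(378, -3) = -1134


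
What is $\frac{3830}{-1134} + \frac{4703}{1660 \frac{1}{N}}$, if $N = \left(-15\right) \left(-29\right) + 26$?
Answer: $\frac{1226124161}{941220} \approx 1302.7$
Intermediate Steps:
$N = 461$ ($N = 435 + 26 = 461$)
$\frac{3830}{-1134} + \frac{4703}{1660 \frac{1}{N}} = \frac{3830}{-1134} + \frac{4703}{1660 \cdot \frac{1}{461}} = 3830 \left(- \frac{1}{1134}\right) + \frac{4703}{1660 \cdot \frac{1}{461}} = - \frac{1915}{567} + \frac{4703}{\frac{1660}{461}} = - \frac{1915}{567} + 4703 \cdot \frac{461}{1660} = - \frac{1915}{567} + \frac{2168083}{1660} = \frac{1226124161}{941220}$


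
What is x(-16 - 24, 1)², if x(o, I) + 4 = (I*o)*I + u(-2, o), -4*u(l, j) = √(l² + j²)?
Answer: (88 + √401)²/4 ≈ 2917.3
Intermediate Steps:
u(l, j) = -√(j² + l²)/4 (u(l, j) = -√(l² + j²)/4 = -√(j² + l²)/4)
x(o, I) = -4 - √(4 + o²)/4 + o*I² (x(o, I) = -4 + ((I*o)*I - √(o² + (-2)²)/4) = -4 + (o*I² - √(o² + 4)/4) = -4 + (o*I² - √(4 + o²)/4) = -4 + (-√(4 + o²)/4 + o*I²) = -4 - √(4 + o²)/4 + o*I²)
x(-16 - 24, 1)² = (-4 - √(4 + (-16 - 24)²)/4 + (-16 - 24)*1²)² = (-4 - √(4 + (-40)²)/4 - 40*1)² = (-4 - √(4 + 1600)/4 - 40)² = (-4 - √401/2 - 40)² = (-44 - √401/2)²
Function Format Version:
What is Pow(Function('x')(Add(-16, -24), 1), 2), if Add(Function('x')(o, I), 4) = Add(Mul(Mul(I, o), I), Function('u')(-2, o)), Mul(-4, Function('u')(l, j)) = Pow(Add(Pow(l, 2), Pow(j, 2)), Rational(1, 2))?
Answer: Mul(Rational(1, 4), Pow(Add(88, Pow(401, Rational(1, 2))), 2)) ≈ 2917.3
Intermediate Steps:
Function('u')(l, j) = Mul(Rational(-1, 4), Pow(Add(Pow(j, 2), Pow(l, 2)), Rational(1, 2))) (Function('u')(l, j) = Mul(Rational(-1, 4), Pow(Add(Pow(l, 2), Pow(j, 2)), Rational(1, 2))) = Mul(Rational(-1, 4), Pow(Add(Pow(j, 2), Pow(l, 2)), Rational(1, 2))))
Function('x')(o, I) = Add(-4, Mul(Rational(-1, 4), Pow(Add(4, Pow(o, 2)), Rational(1, 2))), Mul(o, Pow(I, 2))) (Function('x')(o, I) = Add(-4, Add(Mul(Mul(I, o), I), Mul(Rational(-1, 4), Pow(Add(Pow(o, 2), Pow(-2, 2)), Rational(1, 2))))) = Add(-4, Add(Mul(o, Pow(I, 2)), Mul(Rational(-1, 4), Pow(Add(Pow(o, 2), 4), Rational(1, 2))))) = Add(-4, Add(Mul(o, Pow(I, 2)), Mul(Rational(-1, 4), Pow(Add(4, Pow(o, 2)), Rational(1, 2))))) = Add(-4, Add(Mul(Rational(-1, 4), Pow(Add(4, Pow(o, 2)), Rational(1, 2))), Mul(o, Pow(I, 2)))) = Add(-4, Mul(Rational(-1, 4), Pow(Add(4, Pow(o, 2)), Rational(1, 2))), Mul(o, Pow(I, 2))))
Pow(Function('x')(Add(-16, -24), 1), 2) = Pow(Add(-4, Mul(Rational(-1, 4), Pow(Add(4, Pow(Add(-16, -24), 2)), Rational(1, 2))), Mul(Add(-16, -24), Pow(1, 2))), 2) = Pow(Add(-4, Mul(Rational(-1, 4), Pow(Add(4, Pow(-40, 2)), Rational(1, 2))), Mul(-40, 1)), 2) = Pow(Add(-4, Mul(Rational(-1, 4), Pow(Add(4, 1600), Rational(1, 2))), -40), 2) = Pow(Add(-4, Mul(Rational(-1, 4), Pow(1604, Rational(1, 2))), -40), 2) = Pow(Add(-4, Mul(Rational(-1, 4), Mul(2, Pow(401, Rational(1, 2)))), -40), 2) = Pow(Add(-4, Mul(Rational(-1, 2), Pow(401, Rational(1, 2))), -40), 2) = Pow(Add(-44, Mul(Rational(-1, 2), Pow(401, Rational(1, 2)))), 2)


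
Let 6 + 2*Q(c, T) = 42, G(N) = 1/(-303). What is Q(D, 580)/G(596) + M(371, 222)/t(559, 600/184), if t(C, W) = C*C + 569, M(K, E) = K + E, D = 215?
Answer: -1707374107/313050 ≈ -5454.0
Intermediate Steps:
M(K, E) = E + K
G(N) = -1/303
Q(c, T) = 18 (Q(c, T) = -3 + (½)*42 = -3 + 21 = 18)
t(C, W) = 569 + C² (t(C, W) = C² + 569 = 569 + C²)
Q(D, 580)/G(596) + M(371, 222)/t(559, 600/184) = 18/(-1/303) + (222 + 371)/(569 + 559²) = 18*(-303) + 593/(569 + 312481) = -5454 + 593/313050 = -1707374107/313050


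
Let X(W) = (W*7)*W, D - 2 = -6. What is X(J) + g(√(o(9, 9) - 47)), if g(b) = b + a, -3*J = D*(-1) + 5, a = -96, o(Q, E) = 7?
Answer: -33 + 2*I*√10 ≈ -33.0 + 6.3246*I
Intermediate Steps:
D = -4 (D = 2 - 6 = -4)
J = -3 (J = -(-4*(-1) + 5)/3 = -(4 + 5)/3 = -⅓*9 = -3)
g(b) = -96 + b (g(b) = b - 96 = -96 + b)
X(W) = 7*W² (X(W) = (7*W)*W = 7*W²)
X(J) + g(√(o(9, 9) - 47)) = 7*(-3)² + (-96 + √(7 - 47)) = 7*9 + (-96 + √(-40)) = 63 + (-96 + 2*I*√10) = -33 + 2*I*√10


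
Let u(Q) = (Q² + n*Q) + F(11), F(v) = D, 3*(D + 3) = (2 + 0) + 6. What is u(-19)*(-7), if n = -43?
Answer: -24731/3 ≈ -8243.7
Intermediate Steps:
D = -⅓ (D = -3 + ((2 + 0) + 6)/3 = -3 + (2 + 6)/3 = -3 + (⅓)*8 = -3 + 8/3 = -⅓ ≈ -0.33333)
F(v) = -⅓
u(Q) = -⅓ + Q² - 43*Q (u(Q) = (Q² - 43*Q) - ⅓ = -⅓ + Q² - 43*Q)
u(-19)*(-7) = (-⅓ + (-19)² - 43*(-19))*(-7) = (-⅓ + 361 + 817)*(-7) = (3533/3)*(-7) = -24731/3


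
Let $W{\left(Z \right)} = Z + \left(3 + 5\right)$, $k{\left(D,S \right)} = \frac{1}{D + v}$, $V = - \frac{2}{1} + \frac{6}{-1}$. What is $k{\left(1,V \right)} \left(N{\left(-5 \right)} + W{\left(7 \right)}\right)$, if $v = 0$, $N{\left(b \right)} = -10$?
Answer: $5$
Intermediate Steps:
$V = -8$ ($V = \left(-2\right) 1 + 6 \left(-1\right) = -2 - 6 = -8$)
$k{\left(D,S \right)} = \frac{1}{D}$ ($k{\left(D,S \right)} = \frac{1}{D + 0} = \frac{1}{D}$)
$W{\left(Z \right)} = 8 + Z$ ($W{\left(Z \right)} = Z + 8 = 8 + Z$)
$k{\left(1,V \right)} \left(N{\left(-5 \right)} + W{\left(7 \right)}\right) = \frac{-10 + \left(8 + 7\right)}{1} = 1 \left(-10 + 15\right) = 1 \cdot 5 = 5$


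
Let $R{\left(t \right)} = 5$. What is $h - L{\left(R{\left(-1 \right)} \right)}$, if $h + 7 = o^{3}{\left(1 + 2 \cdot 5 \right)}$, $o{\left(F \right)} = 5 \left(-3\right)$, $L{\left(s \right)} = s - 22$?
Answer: $-3365$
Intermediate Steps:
$L{\left(s \right)} = -22 + s$
$o{\left(F \right)} = -15$
$h = -3382$ ($h = -7 + \left(-15\right)^{3} = -7 - 3375 = -3382$)
$h - L{\left(R{\left(-1 \right)} \right)} = -3382 - \left(-22 + 5\right) = -3382 - -17 = -3382 + 17 = -3365$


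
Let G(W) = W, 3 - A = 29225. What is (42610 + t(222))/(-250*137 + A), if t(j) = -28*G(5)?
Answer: -21235/31736 ≈ -0.66911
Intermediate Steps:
A = -29222 (A = 3 - 1*29225 = 3 - 29225 = -29222)
t(j) = -140 (t(j) = -28*5 = -140)
(42610 + t(222))/(-250*137 + A) = (42610 - 140)/(-250*137 - 29222) = 42470/(-34250 - 29222) = 42470/(-63472) = 42470*(-1/63472) = -21235/31736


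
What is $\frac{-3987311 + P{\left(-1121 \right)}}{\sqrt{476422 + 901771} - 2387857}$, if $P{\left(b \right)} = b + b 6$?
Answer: $\frac{4769932998203}{2850929837128} + \frac{1997579 \sqrt{1378193}}{2850929837128} \approx 1.6739$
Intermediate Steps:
$P{\left(b \right)} = 7 b$ ($P{\left(b \right)} = b + 6 b = 7 b$)
$\frac{-3987311 + P{\left(-1121 \right)}}{\sqrt{476422 + 901771} - 2387857} = \frac{-3987311 + 7 \left(-1121\right)}{\sqrt{476422 + 901771} - 2387857} = \frac{-3987311 - 7847}{\sqrt{1378193} - 2387857} = - \frac{3995158}{-2387857 + \sqrt{1378193}}$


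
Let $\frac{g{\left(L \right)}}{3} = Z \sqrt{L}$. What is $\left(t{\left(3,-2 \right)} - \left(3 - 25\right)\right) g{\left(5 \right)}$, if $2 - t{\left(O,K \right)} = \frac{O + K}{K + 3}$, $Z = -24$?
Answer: $- 1656 \sqrt{5} \approx -3702.9$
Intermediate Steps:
$g{\left(L \right)} = - 72 \sqrt{L}$ ($g{\left(L \right)} = 3 \left(- 24 \sqrt{L}\right) = - 72 \sqrt{L}$)
$t{\left(O,K \right)} = 2 - \frac{K + O}{3 + K}$ ($t{\left(O,K \right)} = 2 - \frac{O + K}{K + 3} = 2 - \frac{K + O}{3 + K}$)
$\left(t{\left(3,-2 \right)} - \left(3 - 25\right)\right) g{\left(5 \right)} = \left(\frac{6 - 2 - 3}{3 - 2} - \left(3 - 25\right)\right) \left(- 72 \sqrt{5}\right) = \left(\frac{6 - 2 - 3}{1} - -22\right) \left(- 72 \sqrt{5}\right) = \left(1 \cdot 1 + 22\right) \left(- 72 \sqrt{5}\right) = \left(1 + 22\right) \left(- 72 \sqrt{5}\right) = 23 \left(- 72 \sqrt{5}\right) = - 1656 \sqrt{5}$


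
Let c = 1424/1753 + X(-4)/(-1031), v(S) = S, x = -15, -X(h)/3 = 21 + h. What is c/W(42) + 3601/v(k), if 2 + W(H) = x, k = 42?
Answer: 110574699457/1290442902 ≈ 85.687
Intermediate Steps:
X(h) = -63 - 3*h (X(h) = -3*(21 + h) = -63 - 3*h)
W(H) = -17 (W(H) = -2 - 15 = -17)
c = 1557547/1807343 (c = 1424/1753 + (-63 - 3*(-4))/(-1031) = 1424*(1/1753) + (-63 + 12)*(-1/1031) = 1424/1753 - 51*(-1/1031) = 1424/1753 + 51/1031 = 1557547/1807343 ≈ 0.86179)
c/W(42) + 3601/v(k) = (1557547/1807343)/(-17) + 3601/42 = (1557547/1807343)*(-1/17) + 3601*(1/42) = -1557547/30724831 + 3601/42 = 110574699457/1290442902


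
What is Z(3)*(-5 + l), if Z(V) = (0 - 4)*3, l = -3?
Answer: 96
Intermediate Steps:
Z(V) = -12 (Z(V) = -4*3 = -12)
Z(3)*(-5 + l) = -12*(-5 - 3) = -12*(-8) = 96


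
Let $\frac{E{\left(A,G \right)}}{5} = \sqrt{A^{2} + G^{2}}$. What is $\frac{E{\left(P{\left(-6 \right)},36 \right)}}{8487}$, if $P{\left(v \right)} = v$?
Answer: $\frac{10 \sqrt{37}}{2829} \approx 0.021501$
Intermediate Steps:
$E{\left(A,G \right)} = 5 \sqrt{A^{2} + G^{2}}$
$\frac{E{\left(P{\left(-6 \right)},36 \right)}}{8487} = \frac{5 \sqrt{\left(-6\right)^{2} + 36^{2}}}{8487} = 5 \sqrt{36 + 1296} \cdot \frac{1}{8487} = 5 \sqrt{1332} \cdot \frac{1}{8487} = 5 \cdot 6 \sqrt{37} \cdot \frac{1}{8487} = 30 \sqrt{37} \cdot \frac{1}{8487} = \frac{10 \sqrt{37}}{2829}$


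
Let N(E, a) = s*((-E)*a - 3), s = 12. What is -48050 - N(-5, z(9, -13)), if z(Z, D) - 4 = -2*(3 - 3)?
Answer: -48254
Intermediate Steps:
z(Z, D) = 4 (z(Z, D) = 4 - 2*(3 - 3) = 4 - 2*0 = 4 + 0 = 4)
N(E, a) = -36 - 12*E*a (N(E, a) = 12*((-E)*a - 3) = 12*(-E*a - 3) = 12*(-3 - E*a) = -36 - 12*E*a)
-48050 - N(-5, z(9, -13)) = -48050 - (-36 - 12*(-5)*4) = -48050 - (-36 + 240) = -48050 - 1*204 = -48050 - 204 = -48254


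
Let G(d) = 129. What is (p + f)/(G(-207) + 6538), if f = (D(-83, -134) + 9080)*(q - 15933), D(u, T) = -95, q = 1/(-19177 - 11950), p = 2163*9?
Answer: -4455473281311/207523709 ≈ -21470.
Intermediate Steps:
p = 19467
q = -1/31127 (q = 1/(-31127) = -1/31127 ≈ -3.2126e-5)
f = -4456079230620/31127 (f = (-95 + 9080)*(-1/31127 - 15933) = 8985*(-495946492/31127) = -4456079230620/31127 ≈ -1.4316e+8)
(p + f)/(G(-207) + 6538) = (19467 - 4456079230620/31127)/(129 + 6538) = -4455473281311/31127/6667 = -4455473281311/31127*1/6667 = -4455473281311/207523709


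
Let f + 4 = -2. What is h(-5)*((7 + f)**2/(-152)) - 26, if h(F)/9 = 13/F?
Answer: -19643/760 ≈ -25.846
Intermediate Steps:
f = -6 (f = -4 - 2 = -6)
h(F) = 117/F (h(F) = 9*(13/F) = 117/F)
h(-5)*((7 + f)**2/(-152)) - 26 = (117/(-5))*((7 - 6)**2/(-152)) - 26 = (117*(-1/5))*(1**2*(-1/152)) - 26 = -117*(-1)/(5*152) - 26 = -117/5*(-1/152) - 26 = 117/760 - 26 = -19643/760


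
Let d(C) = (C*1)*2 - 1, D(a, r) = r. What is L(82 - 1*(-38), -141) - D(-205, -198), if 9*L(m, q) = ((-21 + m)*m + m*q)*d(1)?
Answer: -362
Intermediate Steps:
d(C) = -1 + 2*C (d(C) = C*2 - 1 = 2*C - 1 = -1 + 2*C)
L(m, q) = m*q/9 + m*(-21 + m)/9 (L(m, q) = (((-21 + m)*m + m*q)*(-1 + 2*1))/9 = ((m*(-21 + m) + m*q)*(-1 + 2))/9 = ((m*q + m*(-21 + m))*1)/9 = (m*q + m*(-21 + m))/9 = m*q/9 + m*(-21 + m)/9)
L(82 - 1*(-38), -141) - D(-205, -198) = (82 - 1*(-38))*(-21 + (82 - 1*(-38)) - 141)/9 - 1*(-198) = (82 + 38)*(-21 + (82 + 38) - 141)/9 + 198 = (⅑)*120*(-21 + 120 - 141) + 198 = (⅑)*120*(-42) + 198 = -560 + 198 = -362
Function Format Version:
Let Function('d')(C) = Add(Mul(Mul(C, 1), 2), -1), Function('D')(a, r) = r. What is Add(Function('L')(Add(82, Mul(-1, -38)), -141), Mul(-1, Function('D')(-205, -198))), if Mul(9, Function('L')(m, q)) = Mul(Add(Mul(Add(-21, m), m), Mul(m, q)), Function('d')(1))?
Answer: -362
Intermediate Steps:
Function('d')(C) = Add(-1, Mul(2, C)) (Function('d')(C) = Add(Mul(C, 2), -1) = Add(Mul(2, C), -1) = Add(-1, Mul(2, C)))
Function('L')(m, q) = Add(Mul(Rational(1, 9), m, q), Mul(Rational(1, 9), m, Add(-21, m))) (Function('L')(m, q) = Mul(Rational(1, 9), Mul(Add(Mul(Add(-21, m), m), Mul(m, q)), Add(-1, Mul(2, 1)))) = Mul(Rational(1, 9), Mul(Add(Mul(m, Add(-21, m)), Mul(m, q)), Add(-1, 2))) = Mul(Rational(1, 9), Mul(Add(Mul(m, q), Mul(m, Add(-21, m))), 1)) = Mul(Rational(1, 9), Add(Mul(m, q), Mul(m, Add(-21, m)))) = Add(Mul(Rational(1, 9), m, q), Mul(Rational(1, 9), m, Add(-21, m))))
Add(Function('L')(Add(82, Mul(-1, -38)), -141), Mul(-1, Function('D')(-205, -198))) = Add(Mul(Rational(1, 9), Add(82, Mul(-1, -38)), Add(-21, Add(82, Mul(-1, -38)), -141)), Mul(-1, -198)) = Add(Mul(Rational(1, 9), Add(82, 38), Add(-21, Add(82, 38), -141)), 198) = Add(Mul(Rational(1, 9), 120, Add(-21, 120, -141)), 198) = Add(Mul(Rational(1, 9), 120, -42), 198) = Add(-560, 198) = -362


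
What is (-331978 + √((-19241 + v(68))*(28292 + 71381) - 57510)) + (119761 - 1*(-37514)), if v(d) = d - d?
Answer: -174703 + I*√1917865703 ≈ -1.747e+5 + 43793.0*I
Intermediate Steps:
v(d) = 0
(-331978 + √((-19241 + v(68))*(28292 + 71381) - 57510)) + (119761 - 1*(-37514)) = (-331978 + √((-19241 + 0)*(28292 + 71381) - 57510)) + (119761 - 1*(-37514)) = (-331978 + √(-19241*99673 - 57510)) + (119761 + 37514) = (-331978 + √(-1917808193 - 57510)) + 157275 = (-331978 + √(-1917865703)) + 157275 = (-331978 + I*√1917865703) + 157275 = -174703 + I*√1917865703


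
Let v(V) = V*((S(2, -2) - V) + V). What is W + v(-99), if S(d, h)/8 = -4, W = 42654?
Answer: 45822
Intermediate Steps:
S(d, h) = -32 (S(d, h) = 8*(-4) = -32)
v(V) = -32*V (v(V) = V*((-32 - V) + V) = V*(-32) = -32*V)
W + v(-99) = 42654 - 32*(-99) = 42654 + 3168 = 45822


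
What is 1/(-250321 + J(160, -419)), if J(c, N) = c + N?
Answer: -1/250580 ≈ -3.9907e-6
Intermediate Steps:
J(c, N) = N + c
1/(-250321 + J(160, -419)) = 1/(-250321 + (-419 + 160)) = 1/(-250321 - 259) = 1/(-250580) = -1/250580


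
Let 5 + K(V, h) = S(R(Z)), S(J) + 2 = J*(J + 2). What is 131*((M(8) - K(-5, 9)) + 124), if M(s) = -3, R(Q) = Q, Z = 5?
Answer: 12183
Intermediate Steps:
S(J) = -2 + J*(2 + J) (S(J) = -2 + J*(J + 2) = -2 + J*(2 + J))
K(V, h) = 28 (K(V, h) = -5 + (-2 + 5**2 + 2*5) = -5 + (-2 + 25 + 10) = -5 + 33 = 28)
131*((M(8) - K(-5, 9)) + 124) = 131*((-3 - 1*28) + 124) = 131*((-3 - 28) + 124) = 131*(-31 + 124) = 131*93 = 12183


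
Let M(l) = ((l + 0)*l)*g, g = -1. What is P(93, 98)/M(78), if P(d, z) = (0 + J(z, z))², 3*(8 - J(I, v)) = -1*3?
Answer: -9/676 ≈ -0.013314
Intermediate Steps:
J(I, v) = 9 (J(I, v) = 8 - (-1)*3/3 = 8 - ⅓*(-3) = 8 + 1 = 9)
P(d, z) = 81 (P(d, z) = (0 + 9)² = 9² = 81)
M(l) = -l² (M(l) = ((l + 0)*l)*(-1) = (l*l)*(-1) = l²*(-1) = -l²)
P(93, 98)/M(78) = 81/((-1*78²)) = 81/((-1*6084)) = 81/(-6084) = 81*(-1/6084) = -9/676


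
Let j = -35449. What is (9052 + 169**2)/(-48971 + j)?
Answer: -37613/84420 ≈ -0.44555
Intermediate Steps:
(9052 + 169**2)/(-48971 + j) = (9052 + 169**2)/(-48971 - 35449) = (9052 + 28561)/(-84420) = 37613*(-1/84420) = -37613/84420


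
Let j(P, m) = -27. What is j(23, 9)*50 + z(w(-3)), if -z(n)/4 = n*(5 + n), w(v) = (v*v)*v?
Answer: -3726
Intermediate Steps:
w(v) = v³ (w(v) = v²*v = v³)
z(n) = -4*n*(5 + n)
j(23, 9)*50 + z(w(-3)) = -27*50 - 4*(-3)³*(5 + (-3)³) = -1350 - 4*(-27)*(5 - 27) = -1350 - 4*(-27)*(-22) = -1350 - 2376 = -3726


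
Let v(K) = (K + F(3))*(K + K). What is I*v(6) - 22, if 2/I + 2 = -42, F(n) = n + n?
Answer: -314/11 ≈ -28.545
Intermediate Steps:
F(n) = 2*n
I = -1/22 (I = 2/(-2 - 42) = 2/(-44) = 2*(-1/44) = -1/22 ≈ -0.045455)
v(K) = 2*K*(6 + K) (v(K) = (K + 2*3)*(K + K) = (K + 6)*(2*K) = (6 + K)*(2*K) = 2*K*(6 + K))
I*v(6) - 22 = -6*(6 + 6)/11 - 22 = -6*12/11 - 22 = -1/22*144 - 22 = -72/11 - 22 = -314/11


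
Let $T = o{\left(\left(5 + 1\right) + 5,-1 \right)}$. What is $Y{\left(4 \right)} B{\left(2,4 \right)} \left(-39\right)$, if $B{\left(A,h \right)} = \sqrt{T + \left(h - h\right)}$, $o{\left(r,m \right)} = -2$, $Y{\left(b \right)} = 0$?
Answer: $0$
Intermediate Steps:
$T = -2$
$B{\left(A,h \right)} = i \sqrt{2}$ ($B{\left(A,h \right)} = \sqrt{-2 + \left(h - h\right)} = \sqrt{-2 + 0} = \sqrt{-2} = i \sqrt{2}$)
$Y{\left(4 \right)} B{\left(2,4 \right)} \left(-39\right) = 0 i \sqrt{2} \left(-39\right) = 0 \left(-39\right) = 0$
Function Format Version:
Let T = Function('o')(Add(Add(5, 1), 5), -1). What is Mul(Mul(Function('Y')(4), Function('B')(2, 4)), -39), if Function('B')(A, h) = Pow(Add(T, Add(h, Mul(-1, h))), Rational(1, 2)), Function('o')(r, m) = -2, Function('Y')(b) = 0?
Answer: 0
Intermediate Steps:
T = -2
Function('B')(A, h) = Mul(I, Pow(2, Rational(1, 2))) (Function('B')(A, h) = Pow(Add(-2, Add(h, Mul(-1, h))), Rational(1, 2)) = Pow(Add(-2, 0), Rational(1, 2)) = Pow(-2, Rational(1, 2)) = Mul(I, Pow(2, Rational(1, 2))))
Mul(Mul(Function('Y')(4), Function('B')(2, 4)), -39) = Mul(Mul(0, Mul(I, Pow(2, Rational(1, 2)))), -39) = Mul(0, -39) = 0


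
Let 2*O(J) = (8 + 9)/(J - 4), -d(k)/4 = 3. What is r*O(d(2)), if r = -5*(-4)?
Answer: -85/8 ≈ -10.625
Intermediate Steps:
d(k) = -12 (d(k) = -4*3 = -12)
O(J) = 17/(2*(-4 + J)) (O(J) = ((8 + 9)/(J - 4))/2 = (17/(-4 + J))/2 = 17/(2*(-4 + J)))
r = 20
r*O(d(2)) = 20*(17/(2*(-4 - 12))) = 20*((17/2)/(-16)) = 20*((17/2)*(-1/16)) = 20*(-17/32) = -85/8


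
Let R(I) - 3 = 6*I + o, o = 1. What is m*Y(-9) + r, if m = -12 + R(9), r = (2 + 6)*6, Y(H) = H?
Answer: -366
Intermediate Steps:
R(I) = 4 + 6*I (R(I) = 3 + (6*I + 1) = 3 + (1 + 6*I) = 4 + 6*I)
r = 48 (r = 8*6 = 48)
m = 46 (m = -12 + (4 + 6*9) = -12 + (4 + 54) = -12 + 58 = 46)
m*Y(-9) + r = 46*(-9) + 48 = -414 + 48 = -366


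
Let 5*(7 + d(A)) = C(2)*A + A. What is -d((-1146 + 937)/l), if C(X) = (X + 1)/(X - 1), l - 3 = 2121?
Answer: 18794/2655 ≈ 7.0787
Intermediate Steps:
l = 2124 (l = 3 + 2121 = 2124)
C(X) = (1 + X)/(-1 + X)
d(A) = -7 + 4*A/5 (d(A) = -7 + (((1 + 2)/(-1 + 2))*A + A)/5 = -7 + ((3/1)*A + A)/5 = -7 + ((1*3)*A + A)/5 = -7 + (3*A + A)/5 = -7 + (4*A)/5 = -7 + 4*A/5)
-d((-1146 + 937)/l) = -(-7 + 4*((-1146 + 937)/2124)/5) = -(-7 + 4*(-209*1/2124)/5) = -(-7 + (4/5)*(-209/2124)) = -(-7 - 209/2655) = -1*(-18794/2655) = 18794/2655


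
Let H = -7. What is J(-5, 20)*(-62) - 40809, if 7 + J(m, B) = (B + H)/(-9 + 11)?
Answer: -40778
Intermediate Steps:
J(m, B) = -21/2 + B/2 (J(m, B) = -7 + (B - 7)/(-9 + 11) = -7 + (-7 + B)/2 = -7 + (-7 + B)*(½) = -7 + (-7/2 + B/2) = -21/2 + B/2)
J(-5, 20)*(-62) - 40809 = (-21/2 + (½)*20)*(-62) - 40809 = (-21/2 + 10)*(-62) - 40809 = -½*(-62) - 40809 = 31 - 40809 = -40778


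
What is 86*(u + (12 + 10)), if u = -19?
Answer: 258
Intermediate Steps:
86*(u + (12 + 10)) = 86*(-19 + (12 + 10)) = 86*(-19 + 22) = 86*3 = 258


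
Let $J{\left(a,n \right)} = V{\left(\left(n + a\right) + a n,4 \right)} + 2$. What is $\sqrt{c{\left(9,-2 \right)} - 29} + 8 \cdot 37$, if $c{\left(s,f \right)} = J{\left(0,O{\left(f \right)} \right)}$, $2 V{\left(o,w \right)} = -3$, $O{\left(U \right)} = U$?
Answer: $296 + \frac{i \sqrt{114}}{2} \approx 296.0 + 5.3385 i$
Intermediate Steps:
$V{\left(o,w \right)} = - \frac{3}{2}$ ($V{\left(o,w \right)} = \frac{1}{2} \left(-3\right) = - \frac{3}{2}$)
$J{\left(a,n \right)} = \frac{1}{2}$ ($J{\left(a,n \right)} = - \frac{3}{2} + 2 = \frac{1}{2}$)
$c{\left(s,f \right)} = \frac{1}{2}$
$\sqrt{c{\left(9,-2 \right)} - 29} + 8 \cdot 37 = \sqrt{\frac{1}{2} - 29} + 8 \cdot 37 = \sqrt{- \frac{57}{2}} + 296 = \frac{i \sqrt{114}}{2} + 296 = 296 + \frac{i \sqrt{114}}{2}$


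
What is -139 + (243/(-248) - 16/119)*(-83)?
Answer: -1372713/29512 ≈ -46.514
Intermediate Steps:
-139 + (243/(-248) - 16/119)*(-83) = -139 + (243*(-1/248) - 16*1/119)*(-83) = -139 + (-243/248 - 16/119)*(-83) = -139 - 32885/29512*(-83) = -139 + 2729455/29512 = -1372713/29512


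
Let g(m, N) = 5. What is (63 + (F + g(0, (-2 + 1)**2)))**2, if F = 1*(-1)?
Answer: 4489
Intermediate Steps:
F = -1
(63 + (F + g(0, (-2 + 1)**2)))**2 = (63 + (-1 + 5))**2 = (63 + 4)**2 = 67**2 = 4489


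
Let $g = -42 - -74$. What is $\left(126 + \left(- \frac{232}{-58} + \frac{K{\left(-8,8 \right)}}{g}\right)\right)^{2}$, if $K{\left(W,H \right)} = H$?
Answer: $\frac{271441}{16} \approx 16965.0$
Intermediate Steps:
$g = 32$ ($g = -42 + 74 = 32$)
$\left(126 + \left(- \frac{232}{-58} + \frac{K{\left(-8,8 \right)}}{g}\right)\right)^{2} = \left(126 + \left(- \frac{232}{-58} + \frac{8}{32}\right)\right)^{2} = \left(126 + \left(\left(-232\right) \left(- \frac{1}{58}\right) + 8 \cdot \frac{1}{32}\right)\right)^{2} = \left(126 + \left(4 + \frac{1}{4}\right)\right)^{2} = \left(126 + \frac{17}{4}\right)^{2} = \left(\frac{521}{4}\right)^{2} = \frac{271441}{16}$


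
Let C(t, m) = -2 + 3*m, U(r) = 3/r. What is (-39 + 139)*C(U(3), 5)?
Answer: 1300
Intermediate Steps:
(-39 + 139)*C(U(3), 5) = (-39 + 139)*(-2 + 3*5) = 100*(-2 + 15) = 100*13 = 1300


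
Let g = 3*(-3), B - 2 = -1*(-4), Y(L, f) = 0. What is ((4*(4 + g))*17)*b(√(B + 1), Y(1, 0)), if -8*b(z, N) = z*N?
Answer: 0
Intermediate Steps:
B = 6 (B = 2 - 1*(-4) = 2 + 4 = 6)
g = -9
b(z, N) = -N*z/8 (b(z, N) = -z*N/8 = -N*z/8)
((4*(4 + g))*17)*b(√(B + 1), Y(1, 0)) = ((4*(4 - 9))*17)*(-⅛*0*√(6 + 1)) = ((4*(-5))*17)*(-⅛*0*√7) = -20*17*0 = -340*0 = 0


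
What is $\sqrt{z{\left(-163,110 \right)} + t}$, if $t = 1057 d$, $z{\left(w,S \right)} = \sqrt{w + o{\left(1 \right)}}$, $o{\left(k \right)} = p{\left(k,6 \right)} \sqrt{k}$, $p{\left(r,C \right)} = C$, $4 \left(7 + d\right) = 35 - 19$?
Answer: $\sqrt{-3171 + i \sqrt{157}} \approx 0.1113 + 56.312 i$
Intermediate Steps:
$d = -3$ ($d = -7 + \frac{35 - 19}{4} = -7 + \frac{1}{4} \cdot 16 = -7 + 4 = -3$)
$o{\left(k \right)} = 6 \sqrt{k}$
$z{\left(w,S \right)} = \sqrt{6 + w}$ ($z{\left(w,S \right)} = \sqrt{w + 6 \sqrt{1}} = \sqrt{w + 6 \cdot 1} = \sqrt{w + 6} = \sqrt{6 + w}$)
$t = -3171$ ($t = 1057 \left(-3\right) = -3171$)
$\sqrt{z{\left(-163,110 \right)} + t} = \sqrt{\sqrt{6 - 163} - 3171} = \sqrt{\sqrt{-157} - 3171} = \sqrt{i \sqrt{157} - 3171} = \sqrt{-3171 + i \sqrt{157}}$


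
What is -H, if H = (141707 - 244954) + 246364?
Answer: -143117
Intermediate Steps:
H = 143117 (H = -103247 + 246364 = 143117)
-H = -1*143117 = -143117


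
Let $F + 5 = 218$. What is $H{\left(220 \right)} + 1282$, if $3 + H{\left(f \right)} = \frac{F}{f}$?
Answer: $\frac{281593}{220} \approx 1280.0$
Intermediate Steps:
$F = 213$ ($F = -5 + 218 = 213$)
$H{\left(f \right)} = -3 + \frac{213}{f}$
$H{\left(220 \right)} + 1282 = \left(-3 + \frac{213}{220}\right) + 1282 = - \frac{447}{220} + 1282 = \frac{281593}{220}$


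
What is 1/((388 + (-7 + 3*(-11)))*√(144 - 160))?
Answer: -I/1392 ≈ -0.00071839*I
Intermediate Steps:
1/((388 + (-7 + 3*(-11)))*√(144 - 160)) = 1/((388 + (-7 - 33))*√(-16)) = 1/((388 - 40)*(4*I)) = 1/(348*(4*I)) = 1/(1392*I) = -I/1392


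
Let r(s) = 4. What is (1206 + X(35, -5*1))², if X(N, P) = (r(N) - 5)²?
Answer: 1456849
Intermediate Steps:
X(N, P) = 1 (X(N, P) = (4 - 5)² = (-1)² = 1)
(1206 + X(35, -5*1))² = (1206 + 1)² = 1207² = 1456849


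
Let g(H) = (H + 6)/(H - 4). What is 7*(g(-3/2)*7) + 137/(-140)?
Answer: -63247/1540 ≈ -41.069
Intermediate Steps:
g(H) = (6 + H)/(-4 + H)
7*(g(-3/2)*7) + 137/(-140) = 7*(((6 - 3/2)/(-4 - 3/2))*7) + 137/(-140) = 7*(((6 - 3*1/2)/(-4 - 3*1/2))*7) + 137*(-1/140) = 7*(((6 - 3/2)/(-4 - 3/2))*7) - 137/140 = 7*(((9/2)/(-11/2))*7) - 137/140 = 7*(-2/11*9/2*7) - 137/140 = 7*(-9/11*7) - 137/140 = 7*(-63/11) - 137/140 = -441/11 - 137/140 = -63247/1540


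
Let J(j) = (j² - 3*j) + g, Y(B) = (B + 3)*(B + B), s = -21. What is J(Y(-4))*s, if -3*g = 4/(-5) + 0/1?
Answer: -4228/5 ≈ -845.60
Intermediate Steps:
Y(B) = 2*B*(3 + B) (Y(B) = (3 + B)*(2*B) = 2*B*(3 + B))
g = 4/15 (g = -(4/(-5) + 0/1)/3 = -(4*(-⅕) + 0*1)/3 = -(-⅘ + 0)/3 = -⅓*(-⅘) = 4/15 ≈ 0.26667)
J(j) = 4/15 + j² - 3*j (J(j) = (j² - 3*j) + 4/15 = 4/15 + j² - 3*j)
J(Y(-4))*s = (4/15 + (2*(-4)*(3 - 4))² - 6*(-4)*(3 - 4))*(-21) = (4/15 + (2*(-4)*(-1))² - 6*(-4)*(-1))*(-21) = (4/15 + 8² - 3*8)*(-21) = (4/15 + 64 - 24)*(-21) = (604/15)*(-21) = -4228/5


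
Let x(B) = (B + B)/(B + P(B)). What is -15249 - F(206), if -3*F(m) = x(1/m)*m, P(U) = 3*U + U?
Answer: -228323/15 ≈ -15222.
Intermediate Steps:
P(U) = 4*U
x(B) = 2/5 (x(B) = (B + B)/(B + 4*B) = (2*B)/((5*B)) = (2*B)*(1/(5*B)) = 2/5)
F(m) = -2*m/15
-15249 - F(206) = -15249 - (-2)*206/15 = -15249 - 1*(-412/15) = -15249 + 412/15 = -228323/15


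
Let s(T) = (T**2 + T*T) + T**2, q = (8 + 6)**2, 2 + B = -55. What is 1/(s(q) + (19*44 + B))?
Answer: 1/116027 ≈ 8.6187e-6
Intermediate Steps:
B = -57 (B = -2 - 55 = -57)
q = 196 (q = 14**2 = 196)
s(T) = 3*T**2 (s(T) = (T**2 + T**2) + T**2 = 2*T**2 + T**2 = 3*T**2)
1/(s(q) + (19*44 + B)) = 1/(3*196**2 + (19*44 - 57)) = 1/(3*38416 + (836 - 57)) = 1/(115248 + 779) = 1/116027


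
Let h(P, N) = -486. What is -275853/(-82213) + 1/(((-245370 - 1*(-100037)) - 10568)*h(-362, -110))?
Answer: 20900798738971/6229105211718 ≈ 3.3553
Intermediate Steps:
-275853/(-82213) + 1/(((-245370 - 1*(-100037)) - 10568)*h(-362, -110)) = -275853/(-82213) + 1/((-245370 - 1*(-100037)) - 10568*(-486)) = -275853*(-1/82213) - 1/486/((-245370 + 100037) - 10568) = 275853/82213 - 1/486/(-145333 - 10568) = 275853/82213 - 1/486/(-155901) = 275853/82213 - 1/155901*(-1/486) = 275853/82213 + 1/75767886 = 20900798738971/6229105211718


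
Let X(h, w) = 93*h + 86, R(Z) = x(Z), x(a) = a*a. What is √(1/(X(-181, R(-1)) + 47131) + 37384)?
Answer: √239669721427/2532 ≈ 193.35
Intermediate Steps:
x(a) = a²
R(Z) = Z²
X(h, w) = 86 + 93*h
√(1/(X(-181, R(-1)) + 47131) + 37384) = √(1/((86 + 93*(-181)) + 47131) + 37384) = √(1/((86 - 16833) + 47131) + 37384) = √(1/(-16747 + 47131) + 37384) = √(1/30384 + 37384) = √(1135875457/30384) = √239669721427/2532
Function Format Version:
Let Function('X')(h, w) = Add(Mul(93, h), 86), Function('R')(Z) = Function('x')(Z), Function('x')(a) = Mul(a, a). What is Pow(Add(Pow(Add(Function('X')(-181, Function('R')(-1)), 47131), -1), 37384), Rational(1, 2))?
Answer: Mul(Rational(1, 2532), Pow(239669721427, Rational(1, 2))) ≈ 193.35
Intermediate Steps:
Function('x')(a) = Pow(a, 2)
Function('R')(Z) = Pow(Z, 2)
Function('X')(h, w) = Add(86, Mul(93, h))
Pow(Add(Pow(Add(Function('X')(-181, Function('R')(-1)), 47131), -1), 37384), Rational(1, 2)) = Pow(Add(Pow(Add(Add(86, Mul(93, -181)), 47131), -1), 37384), Rational(1, 2)) = Pow(Add(Pow(Add(Add(86, -16833), 47131), -1), 37384), Rational(1, 2)) = Pow(Add(Pow(Add(-16747, 47131), -1), 37384), Rational(1, 2)) = Pow(Add(Pow(30384, -1), 37384), Rational(1, 2)) = Pow(Add(Rational(1, 30384), 37384), Rational(1, 2)) = Pow(Rational(1135875457, 30384), Rational(1, 2)) = Mul(Rational(1, 2532), Pow(239669721427, Rational(1, 2)))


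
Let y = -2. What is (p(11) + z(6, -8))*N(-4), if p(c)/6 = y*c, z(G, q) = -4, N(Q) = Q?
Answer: 544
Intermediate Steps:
p(c) = -12*c (p(c) = 6*(-2*c) = -12*c)
(p(11) + z(6, -8))*N(-4) = (-12*11 - 4)*(-4) = (-132 - 4)*(-4) = -136*(-4) = 544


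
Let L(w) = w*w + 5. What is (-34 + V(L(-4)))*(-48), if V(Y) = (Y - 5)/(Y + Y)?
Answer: 11296/7 ≈ 1613.7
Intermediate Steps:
L(w) = 5 + w² (L(w) = w² + 5 = 5 + w²)
V(Y) = (-5 + Y)/(2*Y) (V(Y) = (-5 + Y)/((2*Y)) = (-5 + Y)*(1/(2*Y)) = (-5 + Y)/(2*Y))
(-34 + V(L(-4)))*(-48) = (-34 + (-5 + (5 + (-4)²))/(2*(5 + (-4)²)))*(-48) = (-34 + (-5 + (5 + 16))/(2*(5 + 16)))*(-48) = (-34 + (½)*(-5 + 21)/21)*(-48) = (-34 + (½)*(1/21)*16)*(-48) = (-34 + 8/21)*(-48) = -706/21*(-48) = 11296/7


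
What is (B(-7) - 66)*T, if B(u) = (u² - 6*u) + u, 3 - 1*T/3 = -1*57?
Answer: 3240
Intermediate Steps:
T = 180 (T = 9 - (-3)*57 = 9 - 3*(-57) = 9 + 171 = 180)
B(u) = u² - 5*u
(B(-7) - 66)*T = (-7*(-5 - 7) - 66)*180 = (-7*(-12) - 66)*180 = (84 - 66)*180 = 18*180 = 3240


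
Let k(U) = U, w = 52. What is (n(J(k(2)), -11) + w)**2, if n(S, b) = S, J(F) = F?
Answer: 2916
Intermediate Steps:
(n(J(k(2)), -11) + w)**2 = (2 + 52)**2 = 54**2 = 2916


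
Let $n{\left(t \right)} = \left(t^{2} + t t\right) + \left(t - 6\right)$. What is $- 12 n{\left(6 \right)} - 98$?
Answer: $-962$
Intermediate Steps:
$n{\left(t \right)} = -6 + t + 2 t^{2}$ ($n{\left(t \right)} = \left(t^{2} + t^{2}\right) + \left(-6 + t\right) = 2 t^{2} + \left(-6 + t\right) = -6 + t + 2 t^{2}$)
$- 12 n{\left(6 \right)} - 98 = - 12 \left(-6 + 6 + 2 \cdot 6^{2}\right) - 98 = - 12 \left(-6 + 6 + 2 \cdot 36\right) - 98 = - 12 \left(-6 + 6 + 72\right) - 98 = \left(-12\right) 72 - 98 = -864 - 98 = -962$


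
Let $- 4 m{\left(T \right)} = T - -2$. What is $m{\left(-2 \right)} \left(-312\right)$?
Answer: $0$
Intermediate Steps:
$m{\left(T \right)} = - \frac{1}{2} - \frac{T}{4}$ ($m{\left(T \right)} = - \frac{T - -2}{4} = - \frac{T + 2}{4} = - \frac{2 + T}{4} = - \frac{1}{2} - \frac{T}{4}$)
$m{\left(-2 \right)} \left(-312\right) = \left(- \frac{1}{2} - - \frac{1}{2}\right) \left(-312\right) = \left(- \frac{1}{2} + \frac{1}{2}\right) \left(-312\right) = 0 \left(-312\right) = 0$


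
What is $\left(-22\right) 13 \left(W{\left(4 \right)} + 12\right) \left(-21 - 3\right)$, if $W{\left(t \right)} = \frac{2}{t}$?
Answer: $85800$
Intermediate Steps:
$\left(-22\right) 13 \left(W{\left(4 \right)} + 12\right) \left(-21 - 3\right) = \left(-22\right) 13 \left(\frac{2}{4} + 12\right) \left(-21 - 3\right) = - 286 \left(2 \cdot \frac{1}{4} + 12\right) \left(-24\right) = - 286 \left(\frac{1}{2} + 12\right) \left(-24\right) = - 286 \cdot \frac{25}{2} \left(-24\right) = \left(-286\right) \left(-300\right) = 85800$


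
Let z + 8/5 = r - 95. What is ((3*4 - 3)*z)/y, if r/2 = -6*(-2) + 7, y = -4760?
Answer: 2637/23800 ≈ 0.11080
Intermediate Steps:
r = 38 (r = 2*(-6*(-2) + 7) = 2*(12 + 7) = 2*19 = 38)
z = -293/5 (z = -8/5 + (38 - 95) = -8/5 - 57 = -293/5 ≈ -58.600)
((3*4 - 3)*z)/y = ((3*4 - 3)*(-293/5))/(-4760) = ((12 - 3)*(-293/5))*(-1/4760) = (9*(-293/5))*(-1/4760) = -2637/5*(-1/4760) = 2637/23800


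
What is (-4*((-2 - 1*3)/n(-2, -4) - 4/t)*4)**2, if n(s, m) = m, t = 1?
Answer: 1936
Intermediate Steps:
(-4*((-2 - 1*3)/n(-2, -4) - 4/t)*4)**2 = (-4*((-2 - 1*3)/(-4) - 4/1)*4)**2 = (-4*((-2 - 3)*(-1/4) - 4*1)*4)**2 = (-4*(-5*(-1/4) - 4)*4)**2 = (-4*(5/4 - 4)*4)**2 = (-4*(-11/4)*4)**2 = (11*4)**2 = 44**2 = 1936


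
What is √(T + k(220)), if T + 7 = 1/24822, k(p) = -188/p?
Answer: I*√1626579302810/455070 ≈ 2.8026*I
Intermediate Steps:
T = -173753/24822 (T = -7 + 1/24822 = -173753/24822 ≈ -7.0000)
√(T + k(220)) = √(-173753/24822 - 188/220) = √(-173753/24822 - 188*1/220) = √(-173753/24822 - 47/55) = √(-10723049/1365210) = I*√1626579302810/455070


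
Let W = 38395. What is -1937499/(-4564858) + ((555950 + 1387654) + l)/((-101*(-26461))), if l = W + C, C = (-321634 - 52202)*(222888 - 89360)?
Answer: -227852408683839983/12199861461338 ≈ -18677.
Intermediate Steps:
C = -49917573408 (C = -373836*133528 = -49917573408)
l = -49917535013 (l = 38395 - 49917573408 = -49917535013)
-1937499/(-4564858) + ((555950 + 1387654) + l)/((-101*(-26461))) = -1937499/(-4564858) + ((555950 + 1387654) - 49917535013)/((-101*(-26461))) = -1937499*(-1/4564858) + (1943604 - 49917535013)/2672561 = 1937499/4564858 - 49915591409*1/2672561 = 1937499/4564858 - 49915591409/2672561 = -227852408683839983/12199861461338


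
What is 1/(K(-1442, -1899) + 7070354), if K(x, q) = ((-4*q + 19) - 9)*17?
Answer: 1/7199656 ≈ 1.3890e-7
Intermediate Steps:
K(x, q) = 170 - 68*q (K(x, q) = ((19 - 4*q) - 9)*17 = (10 - 4*q)*17 = 170 - 68*q)
1/(K(-1442, -1899) + 7070354) = 1/((170 - 68*(-1899)) + 7070354) = 1/((170 + 129132) + 7070354) = 1/(129302 + 7070354) = 1/7199656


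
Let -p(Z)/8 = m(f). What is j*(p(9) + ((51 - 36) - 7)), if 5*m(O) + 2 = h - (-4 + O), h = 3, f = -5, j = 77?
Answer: -616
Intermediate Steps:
m(O) = 1 - O/5 (m(O) = -⅖ + (3 - (-4 + O))/5 = -⅖ + (3 + (4 - O))/5 = -⅖ + (7 - O)/5 = -⅖ + (7/5 - O/5) = 1 - O/5)
p(Z) = -16 (p(Z) = -8*(1 - ⅕*(-5)) = -8*(1 + 1) = -8*2 = -16)
j*(p(9) + ((51 - 36) - 7)) = 77*(-16 + ((51 - 36) - 7)) = 77*(-16 + (15 - 7)) = 77*(-16 + 8) = 77*(-8) = -616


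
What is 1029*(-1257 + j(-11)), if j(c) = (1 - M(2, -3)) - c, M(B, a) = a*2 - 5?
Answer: -1269786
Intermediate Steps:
M(B, a) = -5 + 2*a (M(B, a) = 2*a - 5 = -5 + 2*a)
j(c) = 12 - c (j(c) = (1 - (-5 + 2*(-3))) - c = (1 - (-5 - 6)) - c = (1 - 1*(-11)) - c = (1 + 11) - c = 12 - c)
1029*(-1257 + j(-11)) = 1029*(-1257 + (12 - 1*(-11))) = 1029*(-1257 + (12 + 11)) = 1029*(-1257 + 23) = 1029*(-1234) = -1269786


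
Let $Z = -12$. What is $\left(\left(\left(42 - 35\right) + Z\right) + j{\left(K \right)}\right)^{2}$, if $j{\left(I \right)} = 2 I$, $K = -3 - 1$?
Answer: $169$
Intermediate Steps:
$K = -4$
$\left(\left(\left(42 - 35\right) + Z\right) + j{\left(K \right)}\right)^{2} = \left(\left(\left(42 - 35\right) - 12\right) + 2 \left(-4\right)\right)^{2} = \left(\left(7 - 12\right) - 8\right)^{2} = \left(-5 - 8\right)^{2} = \left(-13\right)^{2} = 169$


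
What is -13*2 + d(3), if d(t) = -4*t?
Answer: -38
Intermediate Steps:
-13*2 + d(3) = -13*2 - 4*3 = -26 - 12 = -38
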